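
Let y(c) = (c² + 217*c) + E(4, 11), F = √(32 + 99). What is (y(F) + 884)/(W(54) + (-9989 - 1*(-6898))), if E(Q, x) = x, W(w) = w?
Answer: -1026/3037 - 217*√131/3037 ≈ -1.1556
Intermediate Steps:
F = √131 ≈ 11.446
y(c) = 11 + c² + 217*c (y(c) = (c² + 217*c) + 11 = 11 + c² + 217*c)
(y(F) + 884)/(W(54) + (-9989 - 1*(-6898))) = ((11 + (√131)² + 217*√131) + 884)/(54 + (-9989 - 1*(-6898))) = ((11 + 131 + 217*√131) + 884)/(54 + (-9989 + 6898)) = ((142 + 217*√131) + 884)/(54 - 3091) = (1026 + 217*√131)/(-3037) = (1026 + 217*√131)*(-1/3037) = -1026/3037 - 217*√131/3037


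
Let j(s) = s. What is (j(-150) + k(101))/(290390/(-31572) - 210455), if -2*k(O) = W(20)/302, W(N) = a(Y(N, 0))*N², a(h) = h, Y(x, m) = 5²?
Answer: 15880716/20067222463 ≈ 0.00079138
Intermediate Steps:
Y(x, m) = 25
W(N) = 25*N²
k(O) = -2500/151 (k(O) = -25*20²/(2*302) = -25*400/(2*302) = -5000/302 = -½*5000/151 = -2500/151)
(j(-150) + k(101))/(290390/(-31572) - 210455) = (-150 - 2500/151)/(290390/(-31572) - 210455) = -25150/(151*(290390*(-1/31572) - 210455)) = -25150/(151*(-145195/15786 - 210455)) = -25150/(151*(-3322387825/15786)) = -25150/151*(-15786/3322387825) = 15880716/20067222463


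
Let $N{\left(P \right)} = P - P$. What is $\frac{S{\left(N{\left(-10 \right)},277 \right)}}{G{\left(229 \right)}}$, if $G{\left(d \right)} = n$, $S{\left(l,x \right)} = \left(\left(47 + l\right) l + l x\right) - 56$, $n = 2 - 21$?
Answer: $\frac{56}{19} \approx 2.9474$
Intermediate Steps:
$N{\left(P \right)} = 0$
$n = -19$ ($n = 2 - 21 = -19$)
$S{\left(l,x \right)} = -56 + l x + l \left(47 + l\right)$ ($S{\left(l,x \right)} = \left(l \left(47 + l\right) + l x\right) - 56 = \left(l x + l \left(47 + l\right)\right) - 56 = -56 + l x + l \left(47 + l\right)$)
$G{\left(d \right)} = -19$
$\frac{S{\left(N{\left(-10 \right)},277 \right)}}{G{\left(229 \right)}} = \frac{-56 + 0^{2} + 47 \cdot 0 + 0 \cdot 277}{-19} = \left(-56 + 0 + 0 + 0\right) \left(- \frac{1}{19}\right) = \left(-56\right) \left(- \frac{1}{19}\right) = \frac{56}{19}$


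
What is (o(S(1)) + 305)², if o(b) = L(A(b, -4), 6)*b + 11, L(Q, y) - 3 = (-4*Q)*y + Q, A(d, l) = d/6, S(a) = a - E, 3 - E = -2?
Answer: 529984/9 ≈ 58887.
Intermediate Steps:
E = 5 (E = 3 - 1*(-2) = 3 + 2 = 5)
S(a) = -5 + a (S(a) = a - 1*5 = a - 5 = -5 + a)
A(d, l) = d/6 (A(d, l) = d*(⅙) = d/6)
L(Q, y) = 3 + Q - 4*Q*y (L(Q, y) = 3 + ((-4*Q)*y + Q) = 3 + (-4*Q*y + Q) = 3 + (Q - 4*Q*y) = 3 + Q - 4*Q*y)
o(b) = 11 + b*(3 - 23*b/6) (o(b) = (3 + b/6 - 4*b/6*6)*b + 11 = (3 + b/6 - 4*b)*b + 11 = (3 - 23*b/6)*b + 11 = b*(3 - 23*b/6) + 11 = 11 + b*(3 - 23*b/6))
(o(S(1)) + 305)² = ((11 + (-5 + 1)*(18 - 23*(-5 + 1))/6) + 305)² = ((11 + (⅙)*(-4)*(18 - 23*(-4))) + 305)² = ((11 + (⅙)*(-4)*(18 + 92)) + 305)² = ((11 + (⅙)*(-4)*110) + 305)² = ((11 - 220/3) + 305)² = (-187/3 + 305)² = (728/3)² = 529984/9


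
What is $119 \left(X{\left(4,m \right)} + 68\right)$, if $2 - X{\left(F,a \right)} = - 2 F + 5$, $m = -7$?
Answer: $8687$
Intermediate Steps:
$X{\left(F,a \right)} = -3 + 2 F$ ($X{\left(F,a \right)} = 2 - \left(- 2 F + 5\right) = 2 - \left(5 - 2 F\right) = 2 + \left(-5 + 2 F\right) = -3 + 2 F$)
$119 \left(X{\left(4,m \right)} + 68\right) = 119 \left(\left(-3 + 2 \cdot 4\right) + 68\right) = 119 \left(\left(-3 + 8\right) + 68\right) = 119 \left(5 + 68\right) = 119 \cdot 73 = 8687$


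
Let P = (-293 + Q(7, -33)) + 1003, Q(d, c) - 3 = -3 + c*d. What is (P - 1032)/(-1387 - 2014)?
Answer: 553/3401 ≈ 0.16260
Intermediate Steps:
Q(d, c) = c*d (Q(d, c) = 3 + (-3 + c*d) = c*d)
P = 479 (P = (-293 - 33*7) + 1003 = (-293 - 231) + 1003 = -524 + 1003 = 479)
(P - 1032)/(-1387 - 2014) = (479 - 1032)/(-1387 - 2014) = -553/(-3401) = -553*(-1/3401) = 553/3401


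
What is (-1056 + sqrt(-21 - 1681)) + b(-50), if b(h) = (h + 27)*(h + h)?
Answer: 1244 + I*sqrt(1702) ≈ 1244.0 + 41.255*I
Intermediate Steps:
b(h) = 2*h*(27 + h) (b(h) = (27 + h)*(2*h) = 2*h*(27 + h))
(-1056 + sqrt(-21 - 1681)) + b(-50) = (-1056 + sqrt(-21 - 1681)) + 2*(-50)*(27 - 50) = (-1056 + sqrt(-1702)) + 2*(-50)*(-23) = (-1056 + I*sqrt(1702)) + 2300 = 1244 + I*sqrt(1702)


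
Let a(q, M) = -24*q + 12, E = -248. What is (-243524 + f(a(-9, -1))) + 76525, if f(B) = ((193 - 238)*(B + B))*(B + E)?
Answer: 243401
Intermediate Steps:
a(q, M) = 12 - 24*q
f(B) = -90*B*(-248 + B) (f(B) = ((193 - 238)*(B + B))*(B - 248) = (-90*B)*(-248 + B) = -90*B*(-248 + B))
(-243524 + f(a(-9, -1))) + 76525 = (-243524 + 90*(12 - 24*(-9))*(248 - (12 - 24*(-9)))) + 76525 = (-243524 + 90*(12 + 216)*(248 - (12 + 216))) + 76525 = (-243524 + 90*228*(248 - 1*228)) + 76525 = (-243524 + 90*228*(248 - 228)) + 76525 = (-243524 + 90*228*20) + 76525 = (-243524 + 410400) + 76525 = 166876 + 76525 = 243401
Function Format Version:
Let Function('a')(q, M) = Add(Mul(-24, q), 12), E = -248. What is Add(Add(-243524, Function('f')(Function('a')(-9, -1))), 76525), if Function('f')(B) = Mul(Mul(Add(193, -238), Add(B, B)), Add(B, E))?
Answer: 243401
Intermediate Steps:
Function('a')(q, M) = Add(12, Mul(-24, q))
Function('f')(B) = Mul(-90, B, Add(-248, B)) (Function('f')(B) = Mul(Mul(Add(193, -238), Add(B, B)), Add(B, -248)) = Mul(Mul(-45, Mul(2, B)), Add(-248, B)) = Mul(Mul(-90, B), Add(-248, B)) = Mul(-90, B, Add(-248, B)))
Add(Add(-243524, Function('f')(Function('a')(-9, -1))), 76525) = Add(Add(-243524, Mul(90, Add(12, Mul(-24, -9)), Add(248, Mul(-1, Add(12, Mul(-24, -9)))))), 76525) = Add(Add(-243524, Mul(90, Add(12, 216), Add(248, Mul(-1, Add(12, 216))))), 76525) = Add(Add(-243524, Mul(90, 228, Add(248, Mul(-1, 228)))), 76525) = Add(Add(-243524, Mul(90, 228, Add(248, -228))), 76525) = Add(Add(-243524, Mul(90, 228, 20)), 76525) = Add(Add(-243524, 410400), 76525) = Add(166876, 76525) = 243401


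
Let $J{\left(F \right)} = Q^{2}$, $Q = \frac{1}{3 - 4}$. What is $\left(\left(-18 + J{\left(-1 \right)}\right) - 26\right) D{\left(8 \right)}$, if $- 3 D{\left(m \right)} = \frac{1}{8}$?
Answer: $\frac{43}{24} \approx 1.7917$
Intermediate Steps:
$D{\left(m \right)} = - \frac{1}{24}$ ($D{\left(m \right)} = - \frac{1}{3 \cdot 8} = \left(- \frac{1}{3}\right) \frac{1}{8} = - \frac{1}{24}$)
$Q = -1$ ($Q = \frac{1}{-1} = -1$)
$J{\left(F \right)} = 1$ ($J{\left(F \right)} = \left(-1\right)^{2} = 1$)
$\left(\left(-18 + J{\left(-1 \right)}\right) - 26\right) D{\left(8 \right)} = \left(\left(-18 + 1\right) - 26\right) \left(- \frac{1}{24}\right) = \left(-17 - 26\right) \left(- \frac{1}{24}\right) = \left(-43\right) \left(- \frac{1}{24}\right) = \frac{43}{24}$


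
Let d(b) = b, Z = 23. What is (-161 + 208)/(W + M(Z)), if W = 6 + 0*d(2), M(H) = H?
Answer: 47/29 ≈ 1.6207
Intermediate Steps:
W = 6 (W = 6 + 0*2 = 6 + 0 = 6)
(-161 + 208)/(W + M(Z)) = (-161 + 208)/(6 + 23) = 47/29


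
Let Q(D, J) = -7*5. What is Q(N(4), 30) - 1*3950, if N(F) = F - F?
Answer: -3985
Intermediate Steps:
N(F) = 0
Q(D, J) = -35
Q(N(4), 30) - 1*3950 = -35 - 1*3950 = -35 - 3950 = -3985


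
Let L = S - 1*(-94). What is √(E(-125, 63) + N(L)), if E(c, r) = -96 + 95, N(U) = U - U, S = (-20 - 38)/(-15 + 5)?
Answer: I ≈ 1.0*I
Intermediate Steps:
S = 29/5 (S = -58/(-10) = -58*(-⅒) = 29/5 ≈ 5.8000)
L = 499/5 (L = 29/5 - 1*(-94) = 29/5 + 94 = 499/5 ≈ 99.800)
N(U) = 0
E(c, r) = -1
√(E(-125, 63) + N(L)) = √(-1 + 0) = √(-1) = I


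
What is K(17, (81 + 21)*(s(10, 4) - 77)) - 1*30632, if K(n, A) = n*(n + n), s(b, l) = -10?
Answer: -30054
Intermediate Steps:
K(n, A) = 2*n**2 (K(n, A) = n*(2*n) = 2*n**2)
K(17, (81 + 21)*(s(10, 4) - 77)) - 1*30632 = 2*17**2 - 1*30632 = 2*289 - 30632 = 578 - 30632 = -30054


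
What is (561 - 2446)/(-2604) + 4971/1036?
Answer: 133012/24087 ≈ 5.5221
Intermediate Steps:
(561 - 2446)/(-2604) + 4971/1036 = -1885*(-1/2604) + 4971*(1/1036) = 1885/2604 + 4971/1036 = 133012/24087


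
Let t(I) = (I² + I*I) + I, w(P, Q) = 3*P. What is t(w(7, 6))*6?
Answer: 5418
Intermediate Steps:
t(I) = I + 2*I² (t(I) = (I² + I²) + I = 2*I² + I = I + 2*I²)
t(w(7, 6))*6 = ((3*7)*(1 + 2*(3*7)))*6 = (21*(1 + 2*21))*6 = (21*(1 + 42))*6 = (21*43)*6 = 903*6 = 5418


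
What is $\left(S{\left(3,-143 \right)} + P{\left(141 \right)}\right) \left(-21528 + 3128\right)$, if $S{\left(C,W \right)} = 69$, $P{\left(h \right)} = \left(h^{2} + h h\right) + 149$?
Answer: $-735632000$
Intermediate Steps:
$P{\left(h \right)} = 149 + 2 h^{2}$ ($P{\left(h \right)} = \left(h^{2} + h^{2}\right) + 149 = 2 h^{2} + 149 = 149 + 2 h^{2}$)
$\left(S{\left(3,-143 \right)} + P{\left(141 \right)}\right) \left(-21528 + 3128\right) = \left(69 + \left(149 + 2 \cdot 141^{2}\right)\right) \left(-21528 + 3128\right) = \left(69 + \left(149 + 2 \cdot 19881\right)\right) \left(-18400\right) = \left(69 + \left(149 + 39762\right)\right) \left(-18400\right) = \left(69 + 39911\right) \left(-18400\right) = 39980 \left(-18400\right) = -735632000$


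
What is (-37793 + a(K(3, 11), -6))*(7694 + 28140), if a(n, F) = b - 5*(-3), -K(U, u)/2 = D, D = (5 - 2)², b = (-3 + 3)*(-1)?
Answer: -1353736852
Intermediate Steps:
b = 0 (b = 0*(-1) = 0)
D = 9 (D = 3² = 9)
K(U, u) = -18 (K(U, u) = -2*9 = -18)
a(n, F) = 15 (a(n, F) = 0 - 5*(-3) = 0 + 15 = 15)
(-37793 + a(K(3, 11), -6))*(7694 + 28140) = (-37793 + 15)*(7694 + 28140) = -37778*35834 = -1353736852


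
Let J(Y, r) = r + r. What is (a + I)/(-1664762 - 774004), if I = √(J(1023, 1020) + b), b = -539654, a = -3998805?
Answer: 1332935/812922 - I*√537614/2438766 ≈ 1.6397 - 0.00030065*I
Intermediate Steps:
J(Y, r) = 2*r
I = I*√537614 (I = √(2*1020 - 539654) = √(2040 - 539654) = √(-537614) = I*√537614 ≈ 733.22*I)
(a + I)/(-1664762 - 774004) = (-3998805 + I*√537614)/(-1664762 - 774004) = (-3998805 + I*√537614)/(-2438766) = (-3998805 + I*√537614)*(-1/2438766) = 1332935/812922 - I*√537614/2438766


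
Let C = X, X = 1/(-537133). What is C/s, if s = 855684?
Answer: -1/459616113972 ≈ -2.1757e-12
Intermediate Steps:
X = -1/537133 ≈ -1.8617e-6
C = -1/537133 ≈ -1.8617e-6
C/s = -1/537133/855684 = -1/537133*1/855684 = -1/459616113972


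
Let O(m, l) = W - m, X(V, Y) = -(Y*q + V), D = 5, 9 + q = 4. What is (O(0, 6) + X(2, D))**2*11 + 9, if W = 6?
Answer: 9260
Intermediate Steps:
q = -5 (q = -9 + 4 = -5)
X(V, Y) = -V + 5*Y (X(V, Y) = -(Y*(-5) + V) = -(-5*Y + V) = -(V - 5*Y) = -V + 5*Y)
O(m, l) = 6 - m
(O(0, 6) + X(2, D))**2*11 + 9 = ((6 - 1*0) + (-1*2 + 5*5))**2*11 + 9 = ((6 + 0) + (-2 + 25))**2*11 + 9 = (6 + 23)**2*11 + 9 = 29**2*11 + 9 = 841*11 + 9 = 9251 + 9 = 9260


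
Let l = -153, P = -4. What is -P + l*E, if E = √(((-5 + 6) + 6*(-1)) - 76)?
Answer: 4 - 1377*I ≈ 4.0 - 1377.0*I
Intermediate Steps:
E = 9*I (E = √((1 - 6) - 76) = √(-5 - 76) = √(-81) = 9*I ≈ 9.0*I)
-P + l*E = -1*(-4) - 1377*I = 4 - 1377*I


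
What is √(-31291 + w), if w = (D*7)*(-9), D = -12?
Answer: I*√30535 ≈ 174.74*I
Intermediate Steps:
w = 756 (w = -12*7*(-9) = -84*(-9) = 756)
√(-31291 + w) = √(-31291 + 756) = √(-30535) = I*√30535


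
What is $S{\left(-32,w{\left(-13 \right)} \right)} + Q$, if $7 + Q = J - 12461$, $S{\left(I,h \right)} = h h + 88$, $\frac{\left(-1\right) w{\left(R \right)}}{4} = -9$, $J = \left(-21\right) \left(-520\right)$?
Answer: $-164$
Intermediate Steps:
$J = 10920$
$w{\left(R \right)} = 36$ ($w{\left(R \right)} = \left(-4\right) \left(-9\right) = 36$)
$S{\left(I,h \right)} = 88 + h^{2}$ ($S{\left(I,h \right)} = h^{2} + 88 = 88 + h^{2}$)
$Q = -1548$ ($Q = -7 + \left(10920 - 12461\right) = -7 - 1541 = -1548$)
$S{\left(-32,w{\left(-13 \right)} \right)} + Q = \left(88 + 36^{2}\right) - 1548 = \left(88 + 1296\right) - 1548 = 1384 - 1548 = -164$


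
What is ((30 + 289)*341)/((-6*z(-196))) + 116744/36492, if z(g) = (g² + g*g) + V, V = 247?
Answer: 4168458449/1406383434 ≈ 2.9640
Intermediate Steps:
z(g) = 247 + 2*g² (z(g) = (g² + g*g) + 247 = (g² + g²) + 247 = 2*g² + 247 = 247 + 2*g²)
((30 + 289)*341)/((-6*z(-196))) + 116744/36492 = ((30 + 289)*341)/((-6*(247 + 2*(-196)²))) + 116744/36492 = (319*341)/((-6*(247 + 2*38416))) + 116744*(1/36492) = 108779/((-6*(247 + 76832))) + 29186/9123 = 108779/((-6*77079)) + 29186/9123 = 108779/(-462474) + 29186/9123 = 108779*(-1/462474) + 29186/9123 = -108779/462474 + 29186/9123 = 4168458449/1406383434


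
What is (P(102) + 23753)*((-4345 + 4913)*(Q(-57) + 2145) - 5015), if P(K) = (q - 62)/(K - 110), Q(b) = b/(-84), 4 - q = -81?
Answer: 230609995159/8 ≈ 2.8826e+10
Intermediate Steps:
q = 85 (q = 4 - 1*(-81) = 4 + 81 = 85)
Q(b) = -b/84 (Q(b) = b*(-1/84) = -b/84)
P(K) = 23/(-110 + K) (P(K) = (85 - 62)/(K - 110) = 23/(-110 + K))
(P(102) + 23753)*((-4345 + 4913)*(Q(-57) + 2145) - 5015) = (23/(-110 + 102) + 23753)*((-4345 + 4913)*(-1/84*(-57) + 2145) - 5015) = (23/(-8) + 23753)*(568*(19/28 + 2145) - 5015) = (23*(-1/8) + 23753)*(568*(60079/28) - 5015) = (-23/8 + 23753)*(8531218/7 - 5015) = (190001/8)*(8496113/7) = 230609995159/8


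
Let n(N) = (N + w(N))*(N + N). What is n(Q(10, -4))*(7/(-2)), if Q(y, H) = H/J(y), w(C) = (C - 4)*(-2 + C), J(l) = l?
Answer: 3556/125 ≈ 28.448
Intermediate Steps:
w(C) = (-4 + C)*(-2 + C)
Q(y, H) = H/y
n(N) = 2*N*(8 + N**2 - 5*N) (n(N) = (N + (8 + N**2 - 6*N))*(N + N) = (8 + N**2 - 5*N)*(2*N) = 2*N*(8 + N**2 - 5*N))
n(Q(10, -4))*(7/(-2)) = (2*(-4/10)*(8 + (-4/10)**2 - (-20)/10))*(7/(-2)) = (2*(-4*1/10)*(8 + (-4*1/10)**2 - (-20)/10))*(7*(-1/2)) = (2*(-2/5)*(8 + (-2/5)**2 - 5*(-2/5)))*(-7/2) = (2*(-2/5)*(8 + 4/25 + 2))*(-7/2) = (2*(-2/5)*(254/25))*(-7/2) = -1016/125*(-7/2) = 3556/125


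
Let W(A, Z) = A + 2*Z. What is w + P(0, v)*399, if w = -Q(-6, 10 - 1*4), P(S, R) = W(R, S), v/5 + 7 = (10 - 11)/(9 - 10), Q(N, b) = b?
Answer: -11976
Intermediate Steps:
v = -30 (v = -35 + 5*((10 - 11)/(9 - 10)) = -35 + 5*(-1/(-1)) = -35 + 5*(-1*(-1)) = -35 + 5*1 = -35 + 5 = -30)
P(S, R) = R + 2*S
w = -6 (w = -(10 - 1*4) = -(10 - 4) = -1*6 = -6)
w + P(0, v)*399 = -6 + (-30 + 2*0)*399 = -6 + (-30 + 0)*399 = -6 - 30*399 = -6 - 11970 = -11976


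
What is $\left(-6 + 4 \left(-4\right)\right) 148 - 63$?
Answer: $-3319$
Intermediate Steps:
$\left(-6 + 4 \left(-4\right)\right) 148 - 63 = \left(-6 - 16\right) 148 - 63 = \left(-22\right) 148 - 63 = -3256 - 63 = -3319$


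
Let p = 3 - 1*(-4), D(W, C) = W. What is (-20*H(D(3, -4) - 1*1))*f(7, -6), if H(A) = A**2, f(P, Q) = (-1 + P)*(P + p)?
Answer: -6720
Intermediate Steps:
p = 7 (p = 3 + 4 = 7)
f(P, Q) = (-1 + P)*(7 + P) (f(P, Q) = (-1 + P)*(P + 7) = (-1 + P)*(7 + P))
(-20*H(D(3, -4) - 1*1))*f(7, -6) = (-20*(3 - 1*1)**2)*(-7 + 7**2 + 6*7) = (-20*(3 - 1)**2)*(-7 + 49 + 42) = -20*2**2*84 = -20*4*84 = -80*84 = -6720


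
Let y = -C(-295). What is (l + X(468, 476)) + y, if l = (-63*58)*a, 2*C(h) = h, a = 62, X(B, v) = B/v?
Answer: -53883085/238 ≈ -2.2640e+5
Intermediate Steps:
C(h) = h/2
y = 295/2 (y = -(-295)/2 = -1*(-295/2) = 295/2 ≈ 147.50)
l = -226548 (l = -63*58*62 = -3654*62 = -226548)
(l + X(468, 476)) + y = (-226548 + 468/476) + 295/2 = (-226548 + 468*(1/476)) + 295/2 = (-226548 + 117/119) + 295/2 = -26959095/119 + 295/2 = -53883085/238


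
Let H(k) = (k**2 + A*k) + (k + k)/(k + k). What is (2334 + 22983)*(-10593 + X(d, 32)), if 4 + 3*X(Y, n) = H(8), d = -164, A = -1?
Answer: -267735714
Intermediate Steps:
H(k) = 1 + k**2 - k (H(k) = (k**2 - k) + (k + k)/(k + k) = (k**2 - k) + (2*k)/((2*k)) = (k**2 - k) + (2*k)*(1/(2*k)) = (k**2 - k) + 1 = 1 + k**2 - k)
X(Y, n) = 53/3 (X(Y, n) = -4/3 + (1 + 8**2 - 1*8)/3 = -4/3 + (1 + 64 - 8)/3 = -4/3 + (1/3)*57 = -4/3 + 19 = 53/3)
(2334 + 22983)*(-10593 + X(d, 32)) = (2334 + 22983)*(-10593 + 53/3) = 25317*(-31726/3) = -267735714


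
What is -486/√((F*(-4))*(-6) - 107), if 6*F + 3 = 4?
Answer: 486*I*√103/103 ≈ 47.887*I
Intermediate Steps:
F = ⅙ (F = -½ + (⅙)*4 = -½ + ⅔ = ⅙ ≈ 0.16667)
-486/√((F*(-4))*(-6) - 107) = -486/√(((⅙)*(-4))*(-6) - 107) = -486/√(-⅔*(-6) - 107) = -486/√(4 - 107) = -486*(-I*√103/103) = -(-486)*I*√103/103 = 486*I*√103/103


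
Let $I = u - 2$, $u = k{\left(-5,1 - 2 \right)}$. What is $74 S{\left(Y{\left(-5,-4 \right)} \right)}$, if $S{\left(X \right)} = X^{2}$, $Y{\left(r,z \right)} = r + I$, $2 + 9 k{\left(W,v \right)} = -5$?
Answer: $\frac{362600}{81} \approx 4476.5$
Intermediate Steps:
$k{\left(W,v \right)} = - \frac{7}{9}$ ($k{\left(W,v \right)} = - \frac{2}{9} + \frac{1}{9} \left(-5\right) = - \frac{2}{9} - \frac{5}{9} = - \frac{7}{9}$)
$u = - \frac{7}{9} \approx -0.77778$
$I = - \frac{25}{9}$ ($I = - \frac{7}{9} - 2 = - \frac{25}{9} \approx -2.7778$)
$Y{\left(r,z \right)} = - \frac{25}{9} + r$ ($Y{\left(r,z \right)} = r - \frac{25}{9} = - \frac{25}{9} + r$)
$74 S{\left(Y{\left(-5,-4 \right)} \right)} = 74 \left(- \frac{25}{9} - 5\right)^{2} = 74 \left(- \frac{70}{9}\right)^{2} = 74 \cdot \frac{4900}{81} = \frac{362600}{81}$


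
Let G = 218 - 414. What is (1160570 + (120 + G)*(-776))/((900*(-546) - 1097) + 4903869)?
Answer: 609773/2205686 ≈ 0.27645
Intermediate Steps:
G = -196
(1160570 + (120 + G)*(-776))/((900*(-546) - 1097) + 4903869) = (1160570 + (120 - 196)*(-776))/((900*(-546) - 1097) + 4903869) = (1160570 - 76*(-776))/((-491400 - 1097) + 4903869) = (1160570 + 58976)/(-492497 + 4903869) = 1219546/4411372 = 1219546*(1/4411372) = 609773/2205686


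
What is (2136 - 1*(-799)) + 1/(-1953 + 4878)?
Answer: 8584876/2925 ≈ 2935.0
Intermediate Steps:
(2136 - 1*(-799)) + 1/(-1953 + 4878) = (2136 + 799) + 1/2925 = 2935 + 1/2925 = 8584876/2925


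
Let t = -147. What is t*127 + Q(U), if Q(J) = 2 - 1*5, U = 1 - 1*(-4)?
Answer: -18672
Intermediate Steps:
U = 5 (U = 1 + 4 = 5)
Q(J) = -3 (Q(J) = 2 - 5 = -3)
t*127 + Q(U) = -147*127 - 3 = -18669 - 3 = -18672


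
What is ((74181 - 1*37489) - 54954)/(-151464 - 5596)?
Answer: 9131/78530 ≈ 0.11627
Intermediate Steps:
((74181 - 1*37489) - 54954)/(-151464 - 5596) = ((74181 - 37489) - 54954)/(-157060) = (36692 - 54954)*(-1/157060) = -18262*(-1/157060) = 9131/78530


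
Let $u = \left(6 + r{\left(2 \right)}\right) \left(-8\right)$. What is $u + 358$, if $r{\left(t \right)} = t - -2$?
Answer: $278$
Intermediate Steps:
$r{\left(t \right)} = 2 + t$ ($r{\left(t \right)} = t + 2 = 2 + t$)
$u = -80$ ($u = \left(6 + \left(2 + 2\right)\right) \left(-8\right) = \left(6 + 4\right) \left(-8\right) = 10 \left(-8\right) = -80$)
$u + 358 = -80 + 358 = 278$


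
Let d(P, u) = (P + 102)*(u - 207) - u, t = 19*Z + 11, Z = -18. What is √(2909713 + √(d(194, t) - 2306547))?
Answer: √(2909713 + 2*I*√616366) ≈ 1705.8 + 0.46*I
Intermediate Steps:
t = -331 (t = 19*(-18) + 11 = -342 + 11 = -331)
d(P, u) = -u + (-207 + u)*(102 + P) (d(P, u) = (102 + P)*(-207 + u) - u = (-207 + u)*(102 + P) - u = -u + (-207 + u)*(102 + P))
√(2909713 + √(d(194, t) - 2306547)) = √(2909713 + √((-21114 - 207*194 + 101*(-331) + 194*(-331)) - 2306547)) = √(2909713 + √((-21114 - 40158 - 33431 - 64214) - 2306547)) = √(2909713 + √(-158917 - 2306547)) = √(2909713 + √(-2465464)) = √(2909713 + 2*I*√616366)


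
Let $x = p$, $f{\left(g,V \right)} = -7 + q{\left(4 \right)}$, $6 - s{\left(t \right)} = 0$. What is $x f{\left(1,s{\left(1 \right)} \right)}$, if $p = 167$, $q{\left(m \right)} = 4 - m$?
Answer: $-1169$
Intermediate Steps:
$s{\left(t \right)} = 6$ ($s{\left(t \right)} = 6 - 0 = 6 + 0 = 6$)
$f{\left(g,V \right)} = -7$ ($f{\left(g,V \right)} = -7 + \left(4 - 4\right) = -7 + 0 = -7$)
$x = 167$
$x f{\left(1,s{\left(1 \right)} \right)} = 167 \left(-7\right) = -1169$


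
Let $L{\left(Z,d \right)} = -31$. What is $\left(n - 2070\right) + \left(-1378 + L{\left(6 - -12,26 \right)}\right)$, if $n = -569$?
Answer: $-4048$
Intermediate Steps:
$\left(n - 2070\right) + \left(-1378 + L{\left(6 - -12,26 \right)}\right) = \left(-569 - 2070\right) - 1409 = -2639 - 1409 = -4048$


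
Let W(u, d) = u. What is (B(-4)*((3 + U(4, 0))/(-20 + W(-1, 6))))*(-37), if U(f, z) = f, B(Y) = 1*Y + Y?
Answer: -296/3 ≈ -98.667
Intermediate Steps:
B(Y) = 2*Y (B(Y) = Y + Y = 2*Y)
(B(-4)*((3 + U(4, 0))/(-20 + W(-1, 6))))*(-37) = ((2*(-4))*((3 + 4)/(-20 - 1)))*(-37) = -56/(-21)*(-37) = -56*(-1)/21*(-37) = -8*(-1/3)*(-37) = (8/3)*(-37) = -296/3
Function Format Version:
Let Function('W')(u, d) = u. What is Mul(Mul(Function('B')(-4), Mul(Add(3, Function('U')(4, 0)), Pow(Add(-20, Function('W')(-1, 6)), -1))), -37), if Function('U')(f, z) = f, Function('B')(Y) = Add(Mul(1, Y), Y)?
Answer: Rational(-296, 3) ≈ -98.667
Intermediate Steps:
Function('B')(Y) = Mul(2, Y) (Function('B')(Y) = Add(Y, Y) = Mul(2, Y))
Mul(Mul(Function('B')(-4), Mul(Add(3, Function('U')(4, 0)), Pow(Add(-20, Function('W')(-1, 6)), -1))), -37) = Mul(Mul(Mul(2, -4), Mul(Add(3, 4), Pow(Add(-20, -1), -1))), -37) = Mul(Mul(-8, Mul(7, Pow(-21, -1))), -37) = Mul(Mul(-8, Mul(7, Rational(-1, 21))), -37) = Mul(Mul(-8, Rational(-1, 3)), -37) = Mul(Rational(8, 3), -37) = Rational(-296, 3)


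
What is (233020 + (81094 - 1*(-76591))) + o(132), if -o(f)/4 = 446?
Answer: 388921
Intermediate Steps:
o(f) = -1784 (o(f) = -4*446 = -1784)
(233020 + (81094 - 1*(-76591))) + o(132) = (233020 + (81094 - 1*(-76591))) - 1784 = (233020 + (81094 + 76591)) - 1784 = (233020 + 157685) - 1784 = 390705 - 1784 = 388921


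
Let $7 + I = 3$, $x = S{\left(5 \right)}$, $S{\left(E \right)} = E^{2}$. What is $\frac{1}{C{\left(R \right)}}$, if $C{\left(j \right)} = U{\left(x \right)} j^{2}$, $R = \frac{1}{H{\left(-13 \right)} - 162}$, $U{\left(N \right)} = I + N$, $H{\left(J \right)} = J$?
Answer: $\frac{4375}{3} \approx 1458.3$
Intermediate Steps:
$x = 25$ ($x = 5^{2} = 25$)
$I = -4$ ($I = -7 + 3 = -4$)
$U{\left(N \right)} = -4 + N$
$R = - \frac{1}{175}$ ($R = \frac{1}{-13 - 162} = \frac{1}{-175} = - \frac{1}{175} \approx -0.0057143$)
$C{\left(j \right)} = 21 j^{2}$ ($C{\left(j \right)} = \left(-4 + 25\right) j^{2} = 21 j^{2}$)
$\frac{1}{C{\left(R \right)}} = \frac{1}{21 \left(- \frac{1}{175}\right)^{2}} = \frac{1}{21 \cdot \frac{1}{30625}} = \frac{1}{\frac{3}{4375}} = \frac{4375}{3}$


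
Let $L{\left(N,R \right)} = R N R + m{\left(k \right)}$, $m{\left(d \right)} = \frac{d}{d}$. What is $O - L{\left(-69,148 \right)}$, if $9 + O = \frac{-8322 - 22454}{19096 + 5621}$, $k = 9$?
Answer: $\frac{37356402646}{24717} \approx 1.5114 \cdot 10^{6}$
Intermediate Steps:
$m{\left(d \right)} = 1$
$L{\left(N,R \right)} = 1 + N R^{2}$ ($L{\left(N,R \right)} = R N R + 1 = N R R + 1 = N R^{2} + 1 = 1 + N R^{2}$)
$O = - \frac{253229}{24717}$ ($O = -9 + \frac{-8322 - 22454}{19096 + 5621} = -9 - \frac{30776}{24717} = - \frac{253229}{24717} \approx -10.245$)
$O - L{\left(-69,148 \right)} = - \frac{253229}{24717} - \left(1 - 69 \cdot 148^{2}\right) = - \frac{253229}{24717} - \left(1 - 1511376\right) = - \frac{253229}{24717} - -1511375 = - \frac{253229}{24717} + 1511375 = \frac{37356402646}{24717}$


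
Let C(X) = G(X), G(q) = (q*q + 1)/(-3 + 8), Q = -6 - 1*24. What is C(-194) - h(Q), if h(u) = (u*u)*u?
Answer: 172637/5 ≈ 34527.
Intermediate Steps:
Q = -30 (Q = -6 - 24 = -30)
G(q) = ⅕ + q²/5 (G(q) = (q² + 1)/5 = (1 + q²)*(⅕) = ⅕ + q²/5)
h(u) = u³ (h(u) = u²*u = u³)
C(X) = ⅕ + X²/5
C(-194) - h(Q) = (⅕ + (⅕)*(-194)²) - 1*(-30)³ = (⅕ + (⅕)*37636) - 1*(-27000) = (⅕ + 37636/5) + 27000 = 37637/5 + 27000 = 172637/5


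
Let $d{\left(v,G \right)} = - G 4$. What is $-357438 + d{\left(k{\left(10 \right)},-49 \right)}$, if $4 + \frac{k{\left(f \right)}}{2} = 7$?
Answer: $-357242$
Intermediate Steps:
$k{\left(f \right)} = 6$ ($k{\left(f \right)} = -8 + 2 \cdot 7 = -8 + 14 = 6$)
$d{\left(v,G \right)} = - 4 G$
$-357438 + d{\left(k{\left(10 \right)},-49 \right)} = -357438 - -196 = -357438 + 196 = -357242$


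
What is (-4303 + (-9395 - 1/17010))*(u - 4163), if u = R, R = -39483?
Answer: 5084824054363/8505 ≈ 5.9786e+8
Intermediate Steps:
u = -39483
(-4303 + (-9395 - 1/17010))*(u - 4163) = (-4303 + (-9395 - 1/17010))*(-39483 - 4163) = (-4303 + (-9395 - 1*1/17010))*(-43646) = (-4303 + (-9395 - 1/17010))*(-43646) = (-4303 - 159808951/17010)*(-43646) = -233002981/17010*(-43646) = 5084824054363/8505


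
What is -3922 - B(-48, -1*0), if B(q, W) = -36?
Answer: -3886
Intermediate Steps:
-3922 - B(-48, -1*0) = -3922 - 1*(-36) = -3922 + 36 = -3886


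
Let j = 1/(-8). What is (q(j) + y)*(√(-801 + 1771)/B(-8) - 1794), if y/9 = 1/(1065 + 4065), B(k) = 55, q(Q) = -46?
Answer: 7839481/95 - 26219*√970/31350 ≈ 82495.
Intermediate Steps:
j = -⅛ ≈ -0.12500
y = 1/570 (y = 9/(1065 + 4065) = 9/5130 = 9*(1/5130) = 1/570 ≈ 0.0017544)
(q(j) + y)*(√(-801 + 1771)/B(-8) - 1794) = (-46 + 1/570)*(√(-801 + 1771)/55 - 1794) = -26219*(√970*(1/55) - 1794)/570 = -26219*(√970/55 - 1794)/570 = -26219*(-1794 + √970/55)/570 = 7839481/95 - 26219*√970/31350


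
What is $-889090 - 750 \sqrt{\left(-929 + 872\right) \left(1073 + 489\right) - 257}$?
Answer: $-889090 - 750 i \sqrt{89291} \approx -8.8909 \cdot 10^{5} - 2.2411 \cdot 10^{5} i$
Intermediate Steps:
$-889090 - 750 \sqrt{\left(-929 + 872\right) \left(1073 + 489\right) - 257} = -889090 - 750 \sqrt{\left(-57\right) 1562 - 257} = -889090 - 750 \sqrt{-89034 - 257} = -889090 - 750 \sqrt{-89291} = -889090 - 750 i \sqrt{89291}$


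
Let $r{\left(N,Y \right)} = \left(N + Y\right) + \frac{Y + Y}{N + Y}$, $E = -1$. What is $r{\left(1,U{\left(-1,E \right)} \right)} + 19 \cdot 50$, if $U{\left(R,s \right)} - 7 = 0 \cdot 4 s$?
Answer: $\frac{3839}{4} \approx 959.75$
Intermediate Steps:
$U{\left(R,s \right)} = 7$ ($U{\left(R,s \right)} = 7 + 0 \cdot 4 s = 7 + 0 s = 7 + 0 = 7$)
$r{\left(N,Y \right)} = N + Y + \frac{2 Y}{N + Y}$ ($r{\left(N,Y \right)} = \left(N + Y\right) + \frac{2 Y}{N + Y} = N + Y + \frac{2 Y}{N + Y}$)
$r{\left(1,U{\left(-1,E \right)} \right)} + 19 \cdot 50 = \frac{1^{2} + 7^{2} + 2 \cdot 7 + 2 \cdot 1 \cdot 7}{1 + 7} + 19 \cdot 50 = \frac{1 + 49 + 14 + 14}{8} + 950 = \frac{1}{8} \cdot 78 + 950 = \frac{39}{4} + 950 = \frac{3839}{4}$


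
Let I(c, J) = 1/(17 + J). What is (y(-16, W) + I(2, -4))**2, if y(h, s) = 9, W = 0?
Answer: 13924/169 ≈ 82.391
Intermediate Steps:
(y(-16, W) + I(2, -4))**2 = (9 + 1/(17 - 4))**2 = (9 + 1/13)**2 = (118/13)**2 = 13924/169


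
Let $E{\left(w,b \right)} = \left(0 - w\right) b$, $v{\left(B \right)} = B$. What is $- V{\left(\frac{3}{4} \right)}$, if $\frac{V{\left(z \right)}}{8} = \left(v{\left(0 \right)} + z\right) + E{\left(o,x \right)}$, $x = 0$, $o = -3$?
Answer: $-6$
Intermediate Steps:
$E{\left(w,b \right)} = - b w$ ($E{\left(w,b \right)} = - w b = - b w$)
$V{\left(z \right)} = 8 z$ ($V{\left(z \right)} = 8 \left(\left(0 + z\right) - 0 \left(-3\right)\right) = 8 \left(z + 0\right) = 8 z$)
$- V{\left(\frac{3}{4} \right)} = - 8 \cdot \frac{3}{4} = - 8 \cdot 3 \cdot \frac{1}{4} = - \frac{8 \cdot 3}{4} = \left(-1\right) 6 = -6$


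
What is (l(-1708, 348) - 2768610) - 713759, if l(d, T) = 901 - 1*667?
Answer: -3482135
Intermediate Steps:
l(d, T) = 234 (l(d, T) = 901 - 667 = 234)
(l(-1708, 348) - 2768610) - 713759 = (234 - 2768610) - 713759 = -2768376 - 713759 = -3482135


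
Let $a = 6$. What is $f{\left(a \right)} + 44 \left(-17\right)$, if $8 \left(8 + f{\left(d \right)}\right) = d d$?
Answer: $- \frac{1503}{2} \approx -751.5$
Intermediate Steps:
$f{\left(d \right)} = -8 + \frac{d^{2}}{8}$ ($f{\left(d \right)} = -8 + \frac{d d}{8} = -8 + \frac{d^{2}}{8}$)
$f{\left(a \right)} + 44 \left(-17\right) = \left(-8 + \frac{6^{2}}{8}\right) + 44 \left(-17\right) = \left(-8 + \frac{1}{8} \cdot 36\right) - 748 = \left(-8 + \frac{9}{2}\right) - 748 = - \frac{7}{2} - 748 = - \frac{1503}{2}$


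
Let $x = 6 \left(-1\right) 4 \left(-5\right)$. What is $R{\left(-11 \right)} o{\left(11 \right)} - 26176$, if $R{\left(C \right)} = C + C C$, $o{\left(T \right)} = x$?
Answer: $-12976$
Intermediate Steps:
$x = 120$ ($x = \left(-6\right) 4 \left(-5\right) = \left(-24\right) \left(-5\right) = 120$)
$o{\left(T \right)} = 120$
$R{\left(C \right)} = C + C^{2}$
$R{\left(-11 \right)} o{\left(11 \right)} - 26176 = - 11 \left(1 - 11\right) 120 - 26176 = \left(-11\right) \left(-10\right) 120 - 26176 = 110 \cdot 120 - 26176 = 13200 - 26176 = -12976$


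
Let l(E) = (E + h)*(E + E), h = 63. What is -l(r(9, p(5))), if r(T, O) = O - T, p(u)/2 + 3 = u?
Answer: 580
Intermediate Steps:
p(u) = -6 + 2*u
l(E) = 2*E*(63 + E) (l(E) = (E + 63)*(E + E) = (63 + E)*(2*E) = 2*E*(63 + E))
-l(r(9, p(5))) = -2*((-6 + 2*5) - 1*9)*(63 + ((-6 + 2*5) - 1*9)) = -2*((-6 + 10) - 9)*(63 + ((-6 + 10) - 9)) = -2*(4 - 9)*(63 + (4 - 9)) = -2*(-5)*(63 - 5) = -2*(-5)*58 = -1*(-580) = 580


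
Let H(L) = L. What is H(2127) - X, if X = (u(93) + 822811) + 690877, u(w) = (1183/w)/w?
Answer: -13073492272/8649 ≈ -1.5116e+6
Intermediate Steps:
u(w) = 1183/w²
X = 13091888695/8649 (X = (1183/93² + 822811) + 690877 = (1183*(1/8649) + 822811) + 690877 = (1183/8649 + 822811) + 690877 = 7116493522/8649 + 690877 = 13091888695/8649 ≈ 1.5137e+6)
H(2127) - X = 2127 - 1*13091888695/8649 = 2127 - 13091888695/8649 = -13073492272/8649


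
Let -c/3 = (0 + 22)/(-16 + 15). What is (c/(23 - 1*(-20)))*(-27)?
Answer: -1782/43 ≈ -41.442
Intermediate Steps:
c = 66 (c = -3*(0 + 22)/(-16 + 15) = -66/(-1) = -66*(-1) = -3*(-22) = 66)
(c/(23 - 1*(-20)))*(-27) = (66/(23 - 1*(-20)))*(-27) = (66/(23 + 20))*(-27) = (66/43)*(-27) = -1782/43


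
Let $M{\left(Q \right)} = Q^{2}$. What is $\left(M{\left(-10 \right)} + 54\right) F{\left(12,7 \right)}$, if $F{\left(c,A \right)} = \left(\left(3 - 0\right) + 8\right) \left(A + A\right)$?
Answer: $23716$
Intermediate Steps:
$F{\left(c,A \right)} = 22 A$ ($F{\left(c,A \right)} = \left(\left(3 + 0\right) + 8\right) 2 A = \left(3 + 8\right) 2 A = 11 \cdot 2 A = 22 A$)
$\left(M{\left(-10 \right)} + 54\right) F{\left(12,7 \right)} = \left(\left(-10\right)^{2} + 54\right) 22 \cdot 7 = \left(100 + 54\right) 154 = 154 \cdot 154 = 23716$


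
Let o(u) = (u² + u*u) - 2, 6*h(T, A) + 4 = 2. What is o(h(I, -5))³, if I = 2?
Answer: -4096/729 ≈ -5.6187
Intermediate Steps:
h(T, A) = -⅓ (h(T, A) = -⅔ + (⅙)*2 = -⅔ + ⅓ = -⅓)
o(u) = -2 + 2*u² (o(u) = (u² + u²) - 2 = 2*u² - 2 = -2 + 2*u²)
o(h(I, -5))³ = (-2 + 2*(-⅓)²)³ = (-2 + 2*(⅑))³ = (-2 + 2/9)³ = (-16/9)³ = -4096/729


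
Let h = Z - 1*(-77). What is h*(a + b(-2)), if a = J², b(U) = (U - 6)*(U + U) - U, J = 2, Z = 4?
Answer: 3078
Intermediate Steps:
h = 81 (h = 4 - 1*(-77) = 4 + 77 = 81)
b(U) = -U + 2*U*(-6 + U) (b(U) = (-6 + U)*(2*U) - U = 2*U*(-6 + U) - U = -U + 2*U*(-6 + U))
a = 4 (a = 2² = 4)
h*(a + b(-2)) = 81*(4 - 2*(-13 + 2*(-2))) = 81*(4 - 2*(-13 - 4)) = 81*(4 - 2*(-17)) = 81*(4 + 34) = 81*38 = 3078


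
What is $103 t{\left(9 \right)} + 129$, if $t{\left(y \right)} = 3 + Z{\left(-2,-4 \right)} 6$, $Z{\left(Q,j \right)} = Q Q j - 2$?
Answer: $-10686$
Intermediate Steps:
$Z{\left(Q,j \right)} = -2 + j Q^{2}$ ($Z{\left(Q,j \right)} = Q^{2} j - 2 = j Q^{2} - 2 = -2 + j Q^{2}$)
$t{\left(y \right)} = -105$ ($t{\left(y \right)} = 3 + \left(-2 - 4 \left(-2\right)^{2}\right) 6 = 3 + \left(-2 - 16\right) 6 = 3 - 108 = -105$)
$103 t{\left(9 \right)} + 129 = 103 \left(-105\right) + 129 = -10815 + 129 = -10686$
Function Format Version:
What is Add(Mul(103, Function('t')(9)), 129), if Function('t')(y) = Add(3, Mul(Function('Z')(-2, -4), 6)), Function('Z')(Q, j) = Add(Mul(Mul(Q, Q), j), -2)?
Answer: -10686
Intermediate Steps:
Function('Z')(Q, j) = Add(-2, Mul(j, Pow(Q, 2))) (Function('Z')(Q, j) = Add(Mul(Pow(Q, 2), j), -2) = Add(Mul(j, Pow(Q, 2)), -2) = Add(-2, Mul(j, Pow(Q, 2))))
Function('t')(y) = -105 (Function('t')(y) = Add(3, Mul(Add(-2, Mul(-4, Pow(-2, 2))), 6)) = Add(3, Mul(Add(-2, Mul(-4, 4)), 6)) = Add(3, Mul(Add(-2, -16), 6)) = Add(3, Mul(-18, 6)) = Add(3, -108) = -105)
Add(Mul(103, Function('t')(9)), 129) = Add(Mul(103, -105), 129) = Add(-10815, 129) = -10686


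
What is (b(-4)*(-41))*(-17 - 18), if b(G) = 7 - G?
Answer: 15785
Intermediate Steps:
(b(-4)*(-41))*(-17 - 18) = ((7 - 1*(-4))*(-41))*(-17 - 18) = ((7 + 4)*(-41))*(-35) = (11*(-41))*(-35) = -451*(-35) = 15785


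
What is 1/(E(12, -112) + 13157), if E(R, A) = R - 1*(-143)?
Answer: 1/13312 ≈ 7.5120e-5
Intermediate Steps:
E(R, A) = 143 + R (E(R, A) = R + 143 = 143 + R)
1/(E(12, -112) + 13157) = 1/((143 + 12) + 13157) = 1/(155 + 13157) = 1/13312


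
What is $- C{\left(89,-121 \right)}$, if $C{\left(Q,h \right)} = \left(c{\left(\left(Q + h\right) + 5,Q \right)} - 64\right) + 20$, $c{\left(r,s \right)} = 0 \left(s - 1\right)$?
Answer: $44$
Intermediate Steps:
$c{\left(r,s \right)} = 0$ ($c{\left(r,s \right)} = 0 \left(-1 + s\right) = 0$)
$C{\left(Q,h \right)} = -44$ ($C{\left(Q,h \right)} = \left(0 - 64\right) + 20 = -64 + 20 = -44$)
$- C{\left(89,-121 \right)} = \left(-1\right) \left(-44\right) = 44$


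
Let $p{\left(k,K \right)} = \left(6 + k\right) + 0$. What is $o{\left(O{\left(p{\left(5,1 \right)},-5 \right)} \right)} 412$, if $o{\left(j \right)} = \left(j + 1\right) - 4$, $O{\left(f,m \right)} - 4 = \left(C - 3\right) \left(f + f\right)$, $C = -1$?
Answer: $-35844$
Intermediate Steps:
$p{\left(k,K \right)} = 6 + k$
$O{\left(f,m \right)} = 4 - 8 f$ ($O{\left(f,m \right)} = 4 + \left(-1 - 3\right) \left(f + f\right) = 4 - 4 \cdot 2 f = 4 - 8 f$)
$o{\left(j \right)} = -3 + j$ ($o{\left(j \right)} = \left(1 + j\right) - 4 = -3 + j$)
$o{\left(O{\left(p{\left(5,1 \right)},-5 \right)} \right)} 412 = \left(-3 + \left(4 - 8 \left(6 + 5\right)\right)\right) 412 = \left(-3 + \left(4 - 88\right)\right) 412 = \left(-3 - 84\right) 412 = \left(-87\right) 412 = -35844$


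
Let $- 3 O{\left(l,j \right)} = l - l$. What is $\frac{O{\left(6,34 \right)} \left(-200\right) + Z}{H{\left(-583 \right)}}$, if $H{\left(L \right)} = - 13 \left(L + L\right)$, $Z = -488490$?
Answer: $- \frac{244245}{7579} \approx -32.227$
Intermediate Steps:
$O{\left(l,j \right)} = 0$ ($O{\left(l,j \right)} = - \frac{l - l}{3} = \left(- \frac{1}{3}\right) 0 = 0$)
$H{\left(L \right)} = - 26 L$ ($H{\left(L \right)} = - 13 \cdot 2 L = - 26 L$)
$\frac{O{\left(6,34 \right)} \left(-200\right) + Z}{H{\left(-583 \right)}} = \frac{0 \left(-200\right) - 488490}{\left(-26\right) \left(-583\right)} = \frac{0 - 488490}{15158} = \left(-488490\right) \frac{1}{15158} = - \frac{244245}{7579}$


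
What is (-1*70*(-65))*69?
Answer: 313950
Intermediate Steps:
(-1*70*(-65))*69 = -70*(-65)*69 = 4550*69 = 313950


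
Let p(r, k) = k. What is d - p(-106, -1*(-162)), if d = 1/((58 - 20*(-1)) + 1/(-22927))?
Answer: -289682483/1788305 ≈ -161.99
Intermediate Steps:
d = 22927/1788305 (d = 1/((58 + 20) - 1/22927) = 1/(78 - 1/22927) = 1/(1788305/22927) = 22927/1788305 ≈ 0.012821)
d - p(-106, -1*(-162)) = 22927/1788305 - (-1)*(-162) = 22927/1788305 - 1*162 = 22927/1788305 - 162 = -289682483/1788305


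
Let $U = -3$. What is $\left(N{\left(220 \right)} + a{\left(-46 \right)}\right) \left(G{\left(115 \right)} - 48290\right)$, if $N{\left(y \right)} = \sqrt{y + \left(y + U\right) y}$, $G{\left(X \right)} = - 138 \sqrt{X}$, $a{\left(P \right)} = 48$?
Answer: $- 4 \left(24 + \sqrt{11990}\right) \left(24145 + 69 \sqrt{115}\right) \approx -1.3288 \cdot 10^{7}$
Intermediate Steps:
$N{\left(y \right)} = \sqrt{y + y \left(-3 + y\right)}$ ($N{\left(y \right)} = \sqrt{y + \left(y - 3\right) y} = \sqrt{y + \left(-3 + y\right) y} = \sqrt{y + y \left(-3 + y\right)}$)
$\left(N{\left(220 \right)} + a{\left(-46 \right)}\right) \left(G{\left(115 \right)} - 48290\right) = \left(\sqrt{220 \left(-2 + 220\right)} + 48\right) \left(- 138 \sqrt{115} - 48290\right) = \left(\sqrt{220 \cdot 218} + 48\right) \left(-48290 - 138 \sqrt{115}\right) = \left(\sqrt{47960} + 48\right) \left(-48290 - 138 \sqrt{115}\right) = \left(2 \sqrt{11990} + 48\right) \left(-48290 - 138 \sqrt{115}\right) = \left(48 + 2 \sqrt{11990}\right) \left(-48290 - 138 \sqrt{115}\right) = \left(-48290 - 138 \sqrt{115}\right) \left(48 + 2 \sqrt{11990}\right)$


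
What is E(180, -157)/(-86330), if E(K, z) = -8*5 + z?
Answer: 197/86330 ≈ 0.0022819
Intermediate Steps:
E(K, z) = -40 + z
E(180, -157)/(-86330) = (-40 - 157)/(-86330) = -197*(-1/86330) = 197/86330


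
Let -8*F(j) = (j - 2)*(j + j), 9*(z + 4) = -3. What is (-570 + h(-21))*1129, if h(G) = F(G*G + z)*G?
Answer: 3373124590/3 ≈ 1.1244e+9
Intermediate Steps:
z = -13/3 (z = -4 + (1/9)*(-3) = -4 - 1/3 = -13/3 ≈ -4.3333)
F(j) = -j*(-2 + j)/4 (F(j) = -(j - 2)*(j + j)/8 = -(-2 + j)*2*j/8 = -j*(-2 + j)/4)
h(G) = G*(-13/3 + G**2)*(19/3 - G**2)/4 (h(G) = ((G*G - 13/3)*(2 - (G*G - 13/3))/4)*G = ((G**2 - 13/3)*(2 - (G**2 - 13/3))/4)*G = ((-13/3 + G**2)*(2 - (-13/3 + G**2))/4)*G = ((-13/3 + G**2)*(2 + (13/3 - G**2))/4)*G = ((-13/3 + G**2)*(19/3 - G**2)/4)*G = G*(-13/3 + G**2)*(19/3 - G**2)/4)
(-570 + h(-21))*1129 = (-570 + (1/36)*(-21)*(-247 - 9*(-21)**4 + 96*(-21)**2))*1129 = (-570 + (1/36)*(-21)*(-247 - 9*194481 + 96*441))*1129 = (-570 + (1/36)*(-21)*(-247 - 1750329 + 42336))*1129 = (-570 + (1/36)*(-21)*(-1708240))*1129 = (-570 + 2989420/3)*1129 = (2987710/3)*1129 = 3373124590/3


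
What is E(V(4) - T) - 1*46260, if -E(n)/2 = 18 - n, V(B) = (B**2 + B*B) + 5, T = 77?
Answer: -46376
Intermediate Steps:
V(B) = 5 + 2*B**2 (V(B) = (B**2 + B**2) + 5 = 2*B**2 + 5 = 5 + 2*B**2)
E(n) = -36 + 2*n (E(n) = -2*(18 - n) = -36 + 2*n)
E(V(4) - T) - 1*46260 = (-36 + 2*((5 + 2*4**2) - 1*77)) - 1*46260 = (-36 + 2*((5 + 2*16) - 77)) - 46260 = (-36 + 2*((5 + 32) - 77)) - 46260 = (-36 + 2*(37 - 77)) - 46260 = (-36 + 2*(-40)) - 46260 = (-36 - 80) - 46260 = -116 - 46260 = -46376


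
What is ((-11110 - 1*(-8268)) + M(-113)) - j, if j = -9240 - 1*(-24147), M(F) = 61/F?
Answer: -2005698/113 ≈ -17750.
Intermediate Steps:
j = 14907 (j = -9240 + 24147 = 14907)
((-11110 - 1*(-8268)) + M(-113)) - j = ((-11110 - 1*(-8268)) + 61/(-113)) - 1*14907 = ((-11110 + 8268) + 61*(-1/113)) - 14907 = (-2842 - 61/113) - 14907 = -321207/113 - 14907 = -2005698/113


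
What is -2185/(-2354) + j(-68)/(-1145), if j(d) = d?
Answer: 2661897/2695330 ≈ 0.98760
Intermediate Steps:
-2185/(-2354) + j(-68)/(-1145) = -2185/(-2354) - 68/(-1145) = -2185*(-1/2354) - 68*(-1/1145) = 2185/2354 + 68/1145 = 2661897/2695330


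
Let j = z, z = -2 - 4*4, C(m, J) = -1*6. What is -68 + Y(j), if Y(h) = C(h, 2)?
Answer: -74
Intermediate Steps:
C(m, J) = -6
z = -18 (z = -2 - 16 = -18)
j = -18
Y(h) = -6
-68 + Y(j) = -68 - 6 = -74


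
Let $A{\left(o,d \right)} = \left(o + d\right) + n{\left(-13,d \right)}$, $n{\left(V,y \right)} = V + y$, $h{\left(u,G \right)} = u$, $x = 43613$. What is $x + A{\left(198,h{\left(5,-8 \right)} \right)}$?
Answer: $43808$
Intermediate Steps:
$A{\left(o,d \right)} = -13 + o + 2 d$ ($A{\left(o,d \right)} = \left(o + d\right) + \left(-13 + d\right) = \left(d + o\right) + \left(-13 + d\right) = -13 + o + 2 d$)
$x + A{\left(198,h{\left(5,-8 \right)} \right)} = 43613 + \left(-13 + 198 + 2 \cdot 5\right) = 43613 + \left(-13 + 198 + 10\right) = 43613 + 195 = 43808$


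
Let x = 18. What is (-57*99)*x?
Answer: -101574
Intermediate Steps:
(-57*99)*x = -57*99*18 = -5643*18 = -101574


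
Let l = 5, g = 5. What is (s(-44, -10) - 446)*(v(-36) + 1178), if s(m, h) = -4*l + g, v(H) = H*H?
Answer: -1140514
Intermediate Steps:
v(H) = H²
s(m, h) = -15 (s(m, h) = -4*5 + 5 = -20 + 5 = -15)
(s(-44, -10) - 446)*(v(-36) + 1178) = (-15 - 446)*((-36)² + 1178) = -461*(1296 + 1178) = -461*2474 = -1140514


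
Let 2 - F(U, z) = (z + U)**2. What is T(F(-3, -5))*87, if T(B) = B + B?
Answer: -10788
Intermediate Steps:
F(U, z) = 2 - (U + z)**2 (F(U, z) = 2 - (z + U)**2 = 2 - (U + z)**2)
T(B) = 2*B
T(F(-3, -5))*87 = (2*(2 - (-3 - 5)**2))*87 = (2*(2 - 1*(-8)**2))*87 = (2*(2 - 1*64))*87 = (2*(2 - 64))*87 = (2*(-62))*87 = -124*87 = -10788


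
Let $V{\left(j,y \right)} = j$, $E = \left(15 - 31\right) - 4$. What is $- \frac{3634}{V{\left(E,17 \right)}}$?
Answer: $\frac{1817}{10} \approx 181.7$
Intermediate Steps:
$E = -20$ ($E = -16 - 4 = -20$)
$- \frac{3634}{V{\left(E,17 \right)}} = - \frac{3634}{-20} = \left(-3634\right) \left(- \frac{1}{20}\right) = \frac{1817}{10}$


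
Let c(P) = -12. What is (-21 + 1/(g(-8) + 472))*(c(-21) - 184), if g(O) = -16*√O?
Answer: 28916125/7026 - 98*I*√2/3513 ≈ 4115.6 - 0.039451*I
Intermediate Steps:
(-21 + 1/(g(-8) + 472))*(c(-21) - 184) = (-21 + 1/(-32*I*√2 + 472))*(-12 - 184) = (-21 + 1/(-32*I*√2 + 472))*(-196) = (-21 + 1/(472 - 32*I*√2))*(-196) = 4116 - 196/(472 - 32*I*√2)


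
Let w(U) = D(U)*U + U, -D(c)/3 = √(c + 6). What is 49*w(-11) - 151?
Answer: -690 + 1617*I*√5 ≈ -690.0 + 3615.7*I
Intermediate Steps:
D(c) = -3*√(6 + c) (D(c) = -3*√(c + 6) = -3*√(6 + c))
w(U) = U - 3*U*√(6 + U) (w(U) = (-3*√(6 + U))*U + U = -3*U*√(6 + U) + U = U - 3*U*√(6 + U))
49*w(-11) - 151 = 49*(-11*(1 - 3*√(6 - 11))) - 151 = 49*(-11*(1 - 3*I*√5)) - 151 = 49*(-11 + 33*I*√5) - 151 = (-539 + 1617*I*√5) - 151 = -690 + 1617*I*√5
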